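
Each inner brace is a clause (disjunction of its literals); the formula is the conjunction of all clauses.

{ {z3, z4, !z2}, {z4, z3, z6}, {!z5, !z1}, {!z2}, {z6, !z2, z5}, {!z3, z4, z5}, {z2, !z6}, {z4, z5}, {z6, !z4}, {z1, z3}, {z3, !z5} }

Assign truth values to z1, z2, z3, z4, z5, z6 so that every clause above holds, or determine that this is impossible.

z1: false, z2: false, z3: true, z4: false, z5: true, z6: false

The clause (!z2) is unit, so z2 = false.
The clause (!z6) is unit, so z6 = false.
The clause (!z4) is unit, so z4 = false.
The clause (z3) is unit, so z3 = true.
The clause (z5) is unit, so z5 = true.
The clause (!z1) is unit, so z1 = false.
This assignment satisfies each clause.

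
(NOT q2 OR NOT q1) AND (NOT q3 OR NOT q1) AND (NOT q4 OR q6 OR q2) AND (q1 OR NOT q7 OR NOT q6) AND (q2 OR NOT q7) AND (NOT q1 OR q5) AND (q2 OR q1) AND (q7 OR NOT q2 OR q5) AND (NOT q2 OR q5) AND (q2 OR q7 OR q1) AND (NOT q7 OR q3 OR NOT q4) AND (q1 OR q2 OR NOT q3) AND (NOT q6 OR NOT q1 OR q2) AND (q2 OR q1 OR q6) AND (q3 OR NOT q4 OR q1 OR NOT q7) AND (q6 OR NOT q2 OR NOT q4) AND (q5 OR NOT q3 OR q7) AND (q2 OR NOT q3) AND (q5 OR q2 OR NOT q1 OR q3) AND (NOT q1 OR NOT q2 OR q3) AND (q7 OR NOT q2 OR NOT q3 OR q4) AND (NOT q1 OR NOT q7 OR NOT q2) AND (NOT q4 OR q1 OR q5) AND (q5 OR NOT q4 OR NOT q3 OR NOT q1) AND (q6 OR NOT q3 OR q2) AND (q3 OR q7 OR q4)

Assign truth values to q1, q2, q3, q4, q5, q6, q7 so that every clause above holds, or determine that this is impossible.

q1: false,  q2: true,  q3: true,  q4: false,  q5: true,  q6: false,  q7: true

Try q2 = true.
(NOT q1) alone gives q1 = false.
(q5) alone gives q5 = true.
Try q7 = true.
(NOT q6) alone gives q6 = false.
(NOT q4) alone gives q4 = false.
No clause remains; q3 is free.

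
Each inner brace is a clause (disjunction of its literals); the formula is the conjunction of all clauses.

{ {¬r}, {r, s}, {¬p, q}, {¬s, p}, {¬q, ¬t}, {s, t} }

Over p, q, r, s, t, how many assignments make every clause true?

1

There are 2^5 = 32 truth assignments over (p, q, r, s, t).
Split on q. With q = True, the clauses containing q are satisfied and ¬q drops from the rest; 1 of the 2^4 = 16 assignments to the other variables satisfy what remains.
With q = False, by the same count on the reduced clause set, 0 assignments work.
(One model: p=T, q=T, r=F, s=T, t=F.)
Total: 1 + 0 = 1.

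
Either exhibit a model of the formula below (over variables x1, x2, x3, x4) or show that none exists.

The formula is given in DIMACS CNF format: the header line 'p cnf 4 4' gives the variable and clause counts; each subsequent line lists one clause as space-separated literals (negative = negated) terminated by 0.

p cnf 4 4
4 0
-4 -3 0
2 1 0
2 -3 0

From the singleton clause (x4), x4 = True.
From the singleton clause (¬x3), x3 = False.
Suppose x2 = True.
No clause remains; x1 is free.

x1 ↦ True, x2 ↦ True, x3 ↦ False, x4 ↦ True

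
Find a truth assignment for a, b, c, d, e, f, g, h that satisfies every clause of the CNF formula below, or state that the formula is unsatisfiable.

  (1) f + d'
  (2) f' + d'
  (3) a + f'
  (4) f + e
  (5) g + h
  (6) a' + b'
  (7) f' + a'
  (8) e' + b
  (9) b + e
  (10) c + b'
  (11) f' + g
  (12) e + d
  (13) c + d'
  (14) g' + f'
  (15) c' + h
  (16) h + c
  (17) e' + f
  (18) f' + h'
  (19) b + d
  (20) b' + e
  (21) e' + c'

UNSATISFIABLE

Branch on f: set f = 1.
The clause (d') is unit, so d = 0.
The clause (a) is unit, so a = 1.
Now (a') is unsatisfied and unit — conflict.
Undo f and try f = 0.
The clause (d') is unit, so d = 0.
The clause (e) is unit, so e = 1.
Now (e') is unsatisfied and unit — conflict.
Either choice for f ends in contradiction.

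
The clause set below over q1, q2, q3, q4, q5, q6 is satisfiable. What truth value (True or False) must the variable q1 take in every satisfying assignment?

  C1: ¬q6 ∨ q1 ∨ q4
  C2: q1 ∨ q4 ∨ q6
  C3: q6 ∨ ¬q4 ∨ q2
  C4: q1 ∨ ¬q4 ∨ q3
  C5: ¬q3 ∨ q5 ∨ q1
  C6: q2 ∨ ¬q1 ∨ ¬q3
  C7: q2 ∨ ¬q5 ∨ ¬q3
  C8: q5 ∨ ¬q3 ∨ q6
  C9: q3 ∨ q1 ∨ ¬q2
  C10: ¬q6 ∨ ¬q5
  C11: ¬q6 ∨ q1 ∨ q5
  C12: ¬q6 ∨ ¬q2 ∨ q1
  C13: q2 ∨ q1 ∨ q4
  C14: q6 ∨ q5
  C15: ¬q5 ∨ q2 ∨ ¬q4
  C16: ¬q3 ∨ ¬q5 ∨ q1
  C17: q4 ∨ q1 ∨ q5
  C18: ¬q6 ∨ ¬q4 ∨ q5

True

Suppose q1 = False.
Case q6 = False:
Unit clause (q4) forces q4 = True.
Unit clause (q2) forces q2 = True.
Unit clause (q3) forces q3 = True.
Unit clause (q5) forces q5 = True.
That conflicts with the unit clause (¬q5).
Undo q6 and try q6 = True.
Unit clause (q4) forces q4 = True.
Unit clause (q3) forces q3 = True.
Unit clause (q5) forces q5 = True.
That conflicts with the unit clause (¬q5).
Neither q6 = True nor q6 = False works.
So every satisfying assignment has q1 = True.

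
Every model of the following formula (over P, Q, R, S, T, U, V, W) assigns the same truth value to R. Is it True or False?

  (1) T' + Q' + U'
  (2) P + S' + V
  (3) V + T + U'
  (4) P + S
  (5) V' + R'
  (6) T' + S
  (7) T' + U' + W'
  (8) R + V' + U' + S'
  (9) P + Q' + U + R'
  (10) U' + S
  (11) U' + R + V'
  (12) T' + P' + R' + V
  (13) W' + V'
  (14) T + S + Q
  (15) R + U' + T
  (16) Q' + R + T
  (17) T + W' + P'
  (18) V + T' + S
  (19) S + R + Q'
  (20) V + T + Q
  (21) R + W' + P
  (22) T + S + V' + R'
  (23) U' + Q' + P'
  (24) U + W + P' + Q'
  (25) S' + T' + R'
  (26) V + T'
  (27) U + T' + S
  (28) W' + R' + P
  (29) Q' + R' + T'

Suppose R = 1.
The clause (V') is unit, so V = 0.
The clause (T') is unit, so T = 0.
The clause (U') is unit, so U = 0.
The clause (Q) is unit, so Q = 1.
The clause (P) is unit, so P = 1.
The clause (W') is unit, so W = 0.
But (W) is also a unit clause — contradiction.
So every satisfying assignment has R = False.

False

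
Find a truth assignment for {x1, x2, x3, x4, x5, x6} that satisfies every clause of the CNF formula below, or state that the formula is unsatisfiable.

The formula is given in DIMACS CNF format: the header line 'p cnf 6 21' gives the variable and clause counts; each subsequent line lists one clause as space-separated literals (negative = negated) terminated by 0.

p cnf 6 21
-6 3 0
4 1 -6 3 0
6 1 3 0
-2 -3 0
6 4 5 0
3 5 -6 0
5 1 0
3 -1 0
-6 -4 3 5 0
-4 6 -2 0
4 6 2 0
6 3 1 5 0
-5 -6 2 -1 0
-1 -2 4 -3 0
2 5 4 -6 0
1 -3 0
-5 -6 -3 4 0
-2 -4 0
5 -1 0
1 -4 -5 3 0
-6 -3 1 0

x1=True,  x2=False,  x3=True,  x4=True,  x5=True,  x6=False

Try x6 = False.
Try x1 = True.
From the singleton clause (x3), x3 = True.
From the singleton clause (¬x2), x2 = False.
From the singleton clause (x4), x4 = True.
From the singleton clause (x5), x5 = True.
Every clause now holds.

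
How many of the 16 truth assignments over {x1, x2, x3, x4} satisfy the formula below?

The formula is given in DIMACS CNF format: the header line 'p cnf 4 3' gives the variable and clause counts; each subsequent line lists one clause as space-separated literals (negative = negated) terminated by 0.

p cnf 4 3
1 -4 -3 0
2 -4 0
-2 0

4

There are 2^4 = 16 truth assignments over (x1, x2, x3, x4).
Check each against the 3 clauses (columns in the order x1, x2, x3, x4):
  F F F F  ✓ satisfies all
  F F F T  ✗ fails (x2 ∨ ¬x4)
  F F T F  ✓ satisfies all
  F F T T  ✗ fails (x1 ∨ ¬x4 ∨ ¬x3)
  F T F F  ✗ fails (¬x2)
  F T F T  ✗ fails (¬x2)
  F T T F  ✗ fails (¬x2)
  F T T T  ✗ fails (x1 ∨ ¬x4 ∨ ¬x3)
  T F F F  ✓ satisfies all
  T F F T  ✗ fails (x2 ∨ ¬x4)
  T F T F  ✓ satisfies all
  T F T T  ✗ fails (x2 ∨ ¬x4)
  T T F F  ✗ fails (¬x2)
  T T F T  ✗ fails (¬x2)
  T T T F  ✗ fails (¬x2)
  T T T T  ✗ fails (¬x2)
4 of the 16 rows are models.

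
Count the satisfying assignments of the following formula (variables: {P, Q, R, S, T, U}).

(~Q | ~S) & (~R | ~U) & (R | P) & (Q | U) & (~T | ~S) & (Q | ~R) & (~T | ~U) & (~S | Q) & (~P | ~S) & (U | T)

There are 2^6 = 64 truth assignments over (P, Q, R, S, T, U).
Split on Q. With Q = 1, the clauses containing Q are satisfied and ~Q drops from the rest; 4 of the 2^5 = 32 assignments to the other variables satisfy what remains.
With Q = 0, by the same count on the reduced clause set, 1 assignment works.
(One model: P=F, Q=T, R=T, S=F, T=T, U=F.)
Total: 4 + 1 = 5.

5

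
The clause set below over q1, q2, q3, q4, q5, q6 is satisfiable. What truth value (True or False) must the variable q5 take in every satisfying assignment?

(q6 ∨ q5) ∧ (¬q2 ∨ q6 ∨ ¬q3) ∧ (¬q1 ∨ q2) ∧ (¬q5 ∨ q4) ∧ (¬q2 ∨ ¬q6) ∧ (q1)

Suppose q5 = False.
The clause (q6) is unit, so q6 = True.
The clause (¬q2) is unit, so q2 = False.
The clause (¬q1) is unit, so q1 = False.
Now (q1) is unsatisfied and unit — conflict.
So every satisfying assignment has q5 = True.

True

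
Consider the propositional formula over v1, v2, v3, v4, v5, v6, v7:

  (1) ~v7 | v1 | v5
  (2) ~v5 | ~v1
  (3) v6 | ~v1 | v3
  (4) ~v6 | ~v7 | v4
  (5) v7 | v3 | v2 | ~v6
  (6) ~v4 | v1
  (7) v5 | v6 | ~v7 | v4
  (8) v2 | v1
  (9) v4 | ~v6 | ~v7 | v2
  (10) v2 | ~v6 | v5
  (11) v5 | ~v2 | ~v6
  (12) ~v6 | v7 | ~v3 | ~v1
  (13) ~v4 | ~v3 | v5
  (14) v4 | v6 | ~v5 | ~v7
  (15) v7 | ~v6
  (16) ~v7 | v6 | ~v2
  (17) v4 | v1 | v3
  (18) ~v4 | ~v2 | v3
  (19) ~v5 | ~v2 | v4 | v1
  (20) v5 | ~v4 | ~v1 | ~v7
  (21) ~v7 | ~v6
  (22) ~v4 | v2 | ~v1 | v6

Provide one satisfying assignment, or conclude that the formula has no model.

v1 ↦ 1,  v2 ↦ 0,  v3 ↦ 1,  v4 ↦ 0,  v5 ↦ 0,  v6 ↦ 0,  v7 ↦ 0

Branch on v5: set v5 = 0.
Branch on v7: set v7 = 0.
Unit clause (~v6) forces v6 = 0.
Branch on v1: set v1 = 1.
Unit clause (v3) forces v3 = 1.
Unit clause (~v4) forces v4 = 0.
All clauses hold; v2 can take either value.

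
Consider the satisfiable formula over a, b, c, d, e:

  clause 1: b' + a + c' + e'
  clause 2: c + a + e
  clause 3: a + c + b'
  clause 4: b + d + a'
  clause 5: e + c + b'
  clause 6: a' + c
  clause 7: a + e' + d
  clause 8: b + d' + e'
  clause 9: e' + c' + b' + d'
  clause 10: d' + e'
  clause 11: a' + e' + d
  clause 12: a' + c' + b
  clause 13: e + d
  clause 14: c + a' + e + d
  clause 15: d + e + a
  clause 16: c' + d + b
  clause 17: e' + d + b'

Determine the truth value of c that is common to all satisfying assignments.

True

Suppose c = 0.
The clause (a') is unit, so a = 0.
The clause (e) is unit, so e = 1.
The clause (b') is unit, so b = 0.
The clause (d) is unit, so d = 1.
But (d') is also a unit clause — contradiction.
So every satisfying assignment has c = True.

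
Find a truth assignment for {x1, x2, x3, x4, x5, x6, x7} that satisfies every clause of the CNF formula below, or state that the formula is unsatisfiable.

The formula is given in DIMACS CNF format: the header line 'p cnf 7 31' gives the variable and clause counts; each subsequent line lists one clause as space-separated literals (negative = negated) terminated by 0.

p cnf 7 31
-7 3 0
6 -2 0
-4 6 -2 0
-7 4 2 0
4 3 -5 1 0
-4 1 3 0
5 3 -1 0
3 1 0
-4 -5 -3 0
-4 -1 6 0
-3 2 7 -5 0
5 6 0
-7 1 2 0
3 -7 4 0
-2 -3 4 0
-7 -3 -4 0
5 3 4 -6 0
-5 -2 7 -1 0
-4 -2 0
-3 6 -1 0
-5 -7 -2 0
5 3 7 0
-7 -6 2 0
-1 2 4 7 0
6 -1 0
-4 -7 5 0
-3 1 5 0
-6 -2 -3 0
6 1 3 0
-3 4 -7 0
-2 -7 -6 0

x1=True,  x2=False,  x3=False,  x4=True,  x5=True,  x6=True,  x7=False

Case x7 = False:
Case x6 = True:
Case x3 = False:
From the singleton clause (x1), x1 = True.
From the singleton clause (x5), x5 = True.
From the singleton clause (¬x2), x2 = False.
From the singleton clause (x4), x4 = True.
Every clause now holds.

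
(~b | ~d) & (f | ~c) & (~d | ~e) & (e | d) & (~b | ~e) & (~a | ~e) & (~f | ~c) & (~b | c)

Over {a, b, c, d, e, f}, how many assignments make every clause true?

There are 2^6 = 64 truth assignments over (a, b, c, d, e, f).
Split on c. With c = 1, the clauses containing c are satisfied and ~c drops from the rest; 0 of the 2^5 = 32 assignments to the other variables satisfy what remains.
With c = 0, by the same count on the reduced clause set, 6 assignments work.
Total: 0 + 6 = 6.

6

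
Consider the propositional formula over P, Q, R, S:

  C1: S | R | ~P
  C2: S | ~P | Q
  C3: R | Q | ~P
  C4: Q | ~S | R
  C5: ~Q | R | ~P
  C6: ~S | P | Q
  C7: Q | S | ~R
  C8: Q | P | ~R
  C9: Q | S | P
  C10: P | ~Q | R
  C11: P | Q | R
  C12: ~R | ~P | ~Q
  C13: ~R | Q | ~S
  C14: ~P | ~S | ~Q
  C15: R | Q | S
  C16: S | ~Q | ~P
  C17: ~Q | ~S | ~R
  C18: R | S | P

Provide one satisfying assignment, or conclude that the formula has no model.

P ↦ 0,  Q ↦ 1,  R ↦ 1,  S ↦ 0

Suppose S = 0.
Suppose R = 1.
Unit clause (Q) forces Q = 1.
Unit clause (~P) forces P = 0.
This assignment satisfies each clause.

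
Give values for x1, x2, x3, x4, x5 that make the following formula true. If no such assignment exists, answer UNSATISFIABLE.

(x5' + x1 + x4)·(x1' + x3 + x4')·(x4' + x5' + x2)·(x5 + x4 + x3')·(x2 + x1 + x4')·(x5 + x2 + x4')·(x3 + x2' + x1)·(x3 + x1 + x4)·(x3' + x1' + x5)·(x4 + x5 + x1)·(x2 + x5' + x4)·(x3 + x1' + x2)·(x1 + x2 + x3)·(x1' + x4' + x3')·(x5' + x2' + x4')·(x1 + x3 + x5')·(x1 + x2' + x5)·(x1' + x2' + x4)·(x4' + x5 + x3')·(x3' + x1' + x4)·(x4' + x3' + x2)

Case x5 = 0:
Case x4 = 1:
Unit clause (x2) forces x2 = 1.
Unit clause (x1) forces x1 = 1.
Unit clause (x3) forces x3 = 1.
That conflicts with the unit clause (x3').
Backtrack on x4: now try x4 = 0.
Unit clause (x3') forces x3 = 0.
Unit clause (x1) forces x1 = 1.
Unit clause (x2) forces x2 = 1.
That conflicts with the unit clause (x2').
Both values of x4 lead to a conflict.
Backtrack on x5: now try x5 = 1.
Case x1 = 1:
Case x3 = 1:
Unit clause (x4') forces x4 = 0.
That conflicts with the unit clause (x4).
Backtrack on x3: now try x3 = 0.
Unit clause (x4') forces x4 = 0.
Unit clause (x2) forces x2 = 1.
That conflicts with the unit clause (x2').
Both values of x3 lead to a conflict.
Backtrack on x1: now try x1 = 0.
Unit clause (x4) forces x4 = 1.
Unit clause (x2) forces x2 = 1.
That conflicts with the unit clause (x2').
Both values of x1 lead to a conflict.
Both values of x5 lead to a conflict.

UNSATISFIABLE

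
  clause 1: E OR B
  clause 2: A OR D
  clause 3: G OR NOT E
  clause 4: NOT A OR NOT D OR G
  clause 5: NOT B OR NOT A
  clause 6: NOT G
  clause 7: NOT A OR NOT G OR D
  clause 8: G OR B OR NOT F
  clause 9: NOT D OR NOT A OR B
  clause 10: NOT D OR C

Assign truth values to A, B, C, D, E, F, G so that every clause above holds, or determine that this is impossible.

A=false; B=true; C=true; D=true; E=false; F=false; G=false

From the singleton clause (NOT G), G = false.
From the singleton clause (NOT E), E = false.
From the singleton clause (B), B = true.
From the singleton clause (NOT A), A = false.
From the singleton clause (D), D = true.
From the singleton clause (C), C = true.
No clause remains; F is free.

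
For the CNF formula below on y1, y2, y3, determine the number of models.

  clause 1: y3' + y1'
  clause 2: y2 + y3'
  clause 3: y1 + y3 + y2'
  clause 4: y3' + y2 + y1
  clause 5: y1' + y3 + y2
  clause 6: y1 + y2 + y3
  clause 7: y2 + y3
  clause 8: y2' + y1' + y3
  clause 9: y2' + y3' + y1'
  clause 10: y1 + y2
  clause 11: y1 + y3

1

There are 2^3 = 8 truth assignments over (y1, y2, y3).
Split on y2. With y2 = 1, the clauses containing y2 are satisfied and y2' drops from the rest; 1 of the 2^2 = 4 assignments to the other variables satisfy what remains.
With y2 = 0, by the same count on the reduced clause set, 0 assignments work.
(One model: y1=F, y2=T, y3=T.)
Total: 1 + 0 = 1.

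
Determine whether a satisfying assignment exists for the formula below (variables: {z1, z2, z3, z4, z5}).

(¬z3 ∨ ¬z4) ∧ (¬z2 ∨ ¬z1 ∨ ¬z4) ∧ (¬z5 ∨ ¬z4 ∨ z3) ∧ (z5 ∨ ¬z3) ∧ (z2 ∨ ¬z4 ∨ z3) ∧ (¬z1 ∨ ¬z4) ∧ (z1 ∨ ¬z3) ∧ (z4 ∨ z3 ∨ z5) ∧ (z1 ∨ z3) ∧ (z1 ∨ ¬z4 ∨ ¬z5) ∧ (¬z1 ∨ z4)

Branch on z3: set z3 = False.
(z1) alone gives z1 = True.
(¬z4) alone gives z4 = False.
That conflicts with the unit clause (z4).
Backtrack on z3: now try z3 = True.
(¬z4) alone gives z4 = False.
(z5) alone gives z5 = True.
(z1) alone gives z1 = True.
That conflicts with the unit clause (¬z1).
Neither z3 = True nor z3 = False works.
No assignment satisfies every clause.

Unsatisfiable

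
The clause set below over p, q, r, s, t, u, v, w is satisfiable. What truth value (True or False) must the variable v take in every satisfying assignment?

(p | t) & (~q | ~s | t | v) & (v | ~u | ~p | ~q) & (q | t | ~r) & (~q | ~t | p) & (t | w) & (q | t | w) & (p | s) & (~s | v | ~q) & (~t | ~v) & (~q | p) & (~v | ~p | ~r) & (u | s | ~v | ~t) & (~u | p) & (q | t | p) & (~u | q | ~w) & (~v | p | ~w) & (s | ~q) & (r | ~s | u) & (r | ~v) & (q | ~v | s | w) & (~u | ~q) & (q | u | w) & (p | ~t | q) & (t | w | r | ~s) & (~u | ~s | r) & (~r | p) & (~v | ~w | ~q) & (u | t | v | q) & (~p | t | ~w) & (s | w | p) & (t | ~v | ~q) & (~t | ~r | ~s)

Suppose v = 1.
From the singleton clause (~t), t = 0.
From the singleton clause (p), p = 1.
From the singleton clause (w), w = 1.
But (~w) is also a unit clause — contradiction.
So every satisfying assignment has v = False.

False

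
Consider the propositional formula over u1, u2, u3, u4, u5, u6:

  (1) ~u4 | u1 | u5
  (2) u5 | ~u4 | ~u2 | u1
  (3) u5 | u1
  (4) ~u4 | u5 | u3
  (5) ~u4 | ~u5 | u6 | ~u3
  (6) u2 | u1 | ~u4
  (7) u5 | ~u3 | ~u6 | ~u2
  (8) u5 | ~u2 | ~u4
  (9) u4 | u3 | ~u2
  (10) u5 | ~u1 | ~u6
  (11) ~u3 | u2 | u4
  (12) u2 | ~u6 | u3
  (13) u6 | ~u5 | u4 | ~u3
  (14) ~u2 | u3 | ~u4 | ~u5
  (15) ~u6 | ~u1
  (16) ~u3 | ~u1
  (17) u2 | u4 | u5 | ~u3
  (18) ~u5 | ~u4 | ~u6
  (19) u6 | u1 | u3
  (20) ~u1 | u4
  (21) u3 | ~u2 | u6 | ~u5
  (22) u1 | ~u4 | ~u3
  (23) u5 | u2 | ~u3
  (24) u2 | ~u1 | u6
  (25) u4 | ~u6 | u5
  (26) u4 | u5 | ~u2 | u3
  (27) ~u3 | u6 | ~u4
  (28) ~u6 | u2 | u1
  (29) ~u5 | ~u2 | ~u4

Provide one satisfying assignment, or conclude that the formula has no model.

Case u5 = 1:
Case u6 = 1:
(~u1) alone gives u1 = 0.
(~u4) alone gives u4 = 0.
(u2) alone gives u2 = 1.
(u3) alone gives u3 = 1.
This assignment satisfies each clause.

u1 ↦ 0, u2 ↦ 1, u3 ↦ 1, u4 ↦ 0, u5 ↦ 1, u6 ↦ 1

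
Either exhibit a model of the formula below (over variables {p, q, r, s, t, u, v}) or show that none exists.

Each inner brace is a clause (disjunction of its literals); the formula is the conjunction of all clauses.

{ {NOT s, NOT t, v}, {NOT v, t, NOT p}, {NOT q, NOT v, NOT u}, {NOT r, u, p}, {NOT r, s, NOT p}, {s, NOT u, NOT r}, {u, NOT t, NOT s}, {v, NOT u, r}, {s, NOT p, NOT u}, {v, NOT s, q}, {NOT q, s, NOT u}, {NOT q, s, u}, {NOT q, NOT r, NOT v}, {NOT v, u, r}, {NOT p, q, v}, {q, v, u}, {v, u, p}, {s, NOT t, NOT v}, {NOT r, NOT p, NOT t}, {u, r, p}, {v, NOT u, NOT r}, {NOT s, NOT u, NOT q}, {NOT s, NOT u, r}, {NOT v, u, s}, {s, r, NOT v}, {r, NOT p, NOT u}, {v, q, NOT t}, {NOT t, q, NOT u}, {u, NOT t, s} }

p ↦ false,  q ↦ false,  r ↦ true,  s ↦ true,  t ↦ false,  u ↦ true,  v ↦ true

Suppose s = true.
Suppose t = false.
Suppose v = true.
(NOT p) alone gives p = false.
Suppose q = false.
Suppose r = true.
(u) alone gives u = true.
All clauses are satisfied.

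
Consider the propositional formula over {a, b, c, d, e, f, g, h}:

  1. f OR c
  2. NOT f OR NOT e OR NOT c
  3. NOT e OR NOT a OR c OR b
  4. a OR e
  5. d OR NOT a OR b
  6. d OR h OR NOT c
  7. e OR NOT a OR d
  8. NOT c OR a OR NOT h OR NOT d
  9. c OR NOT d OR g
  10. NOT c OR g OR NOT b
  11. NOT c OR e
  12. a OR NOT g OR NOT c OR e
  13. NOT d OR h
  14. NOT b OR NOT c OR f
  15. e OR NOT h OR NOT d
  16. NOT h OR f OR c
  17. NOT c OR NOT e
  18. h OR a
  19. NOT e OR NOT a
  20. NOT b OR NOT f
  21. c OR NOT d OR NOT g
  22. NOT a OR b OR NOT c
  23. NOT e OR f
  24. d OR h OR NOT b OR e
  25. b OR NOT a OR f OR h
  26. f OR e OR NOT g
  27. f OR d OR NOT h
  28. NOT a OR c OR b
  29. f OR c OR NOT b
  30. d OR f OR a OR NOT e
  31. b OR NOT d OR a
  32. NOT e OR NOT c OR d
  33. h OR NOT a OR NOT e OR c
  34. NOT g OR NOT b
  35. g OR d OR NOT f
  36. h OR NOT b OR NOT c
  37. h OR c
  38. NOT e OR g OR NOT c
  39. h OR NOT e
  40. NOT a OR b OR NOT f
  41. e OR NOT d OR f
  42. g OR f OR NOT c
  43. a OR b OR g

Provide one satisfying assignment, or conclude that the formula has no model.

Suppose f = true.
From the singleton clause (NOT b), b = false.
From the singleton clause (NOT a), a = false.
From the singleton clause (e), e = true.
From the singleton clause (NOT c), c = false.
From the singleton clause (h), h = true.
From the singleton clause (NOT d), d = false.
From the singleton clause (g), g = true.
This assignment satisfies each clause.

a ↦ false, b ↦ false, c ↦ false, d ↦ false, e ↦ true, f ↦ true, g ↦ true, h ↦ true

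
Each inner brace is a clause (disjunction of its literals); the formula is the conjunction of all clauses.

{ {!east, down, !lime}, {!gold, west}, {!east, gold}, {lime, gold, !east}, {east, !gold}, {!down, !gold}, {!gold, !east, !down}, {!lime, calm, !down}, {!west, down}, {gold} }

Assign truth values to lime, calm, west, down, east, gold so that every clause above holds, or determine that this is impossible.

UNSATISFIABLE

Unit clause (gold) forces gold = true.
Unit clause (west) forces west = true.
Unit clause (east) forces east = true.
Unit clause (!down) forces down = false.
That conflicts with the unit clause (down).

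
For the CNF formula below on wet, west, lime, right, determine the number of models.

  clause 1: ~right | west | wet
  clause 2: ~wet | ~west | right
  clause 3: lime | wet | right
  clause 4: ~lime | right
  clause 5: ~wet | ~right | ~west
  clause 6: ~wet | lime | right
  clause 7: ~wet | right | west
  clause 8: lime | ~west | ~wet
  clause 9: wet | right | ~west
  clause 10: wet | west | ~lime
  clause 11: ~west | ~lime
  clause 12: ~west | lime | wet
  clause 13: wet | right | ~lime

There are 2^4 = 16 truth assignments over (wet, west, lime, right).
Split on right. With right = 1, the clauses containing right are satisfied and ~right drops from the rest; 2 of the 2^3 = 8 assignments to the other variables satisfy what remains.
With right = 0, by the same count on the reduced clause set, 0 assignments work.
Total: 2 + 0 = 2.

2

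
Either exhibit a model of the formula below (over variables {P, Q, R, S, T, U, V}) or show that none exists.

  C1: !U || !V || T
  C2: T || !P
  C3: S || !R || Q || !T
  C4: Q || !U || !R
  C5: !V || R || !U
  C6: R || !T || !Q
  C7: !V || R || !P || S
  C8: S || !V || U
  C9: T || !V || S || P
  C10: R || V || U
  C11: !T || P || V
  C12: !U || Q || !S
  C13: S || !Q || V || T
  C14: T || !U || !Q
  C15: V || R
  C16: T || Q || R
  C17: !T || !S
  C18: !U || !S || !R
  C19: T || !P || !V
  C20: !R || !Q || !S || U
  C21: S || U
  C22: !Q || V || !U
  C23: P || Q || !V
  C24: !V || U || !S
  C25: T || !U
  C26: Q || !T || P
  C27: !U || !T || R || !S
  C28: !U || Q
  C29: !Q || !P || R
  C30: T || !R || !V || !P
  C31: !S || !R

P: true, Q: true, R: true, S: false, T: true, U: true, V: true

Suppose T = true.
The clause (!S) is unit, so S = false.
The clause (U) is unit, so U = true.
The clause (Q) is unit, so Q = true.
The clause (R) is unit, so R = true.
The clause (V) is unit, so V = true.
All clauses hold; P can take either value.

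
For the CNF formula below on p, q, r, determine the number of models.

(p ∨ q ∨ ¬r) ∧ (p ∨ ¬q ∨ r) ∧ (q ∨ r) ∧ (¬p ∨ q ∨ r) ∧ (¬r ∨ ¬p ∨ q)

There are 2^3 = 8 truth assignments over (p, q, r).
Check each against the 5 clauses (columns in the order p, q, r):
  F F F  ✗ fails (q ∨ r)
  F F T  ✗ fails (p ∨ q ∨ ¬r)
  F T F  ✗ fails (p ∨ ¬q ∨ r)
  F T T  ✓ satisfies all
  T F F  ✗ fails (q ∨ r)
  T F T  ✗ fails (¬r ∨ ¬p ∨ q)
  T T F  ✓ satisfies all
  T T T  ✓ satisfies all
3 of the 8 rows are models.

3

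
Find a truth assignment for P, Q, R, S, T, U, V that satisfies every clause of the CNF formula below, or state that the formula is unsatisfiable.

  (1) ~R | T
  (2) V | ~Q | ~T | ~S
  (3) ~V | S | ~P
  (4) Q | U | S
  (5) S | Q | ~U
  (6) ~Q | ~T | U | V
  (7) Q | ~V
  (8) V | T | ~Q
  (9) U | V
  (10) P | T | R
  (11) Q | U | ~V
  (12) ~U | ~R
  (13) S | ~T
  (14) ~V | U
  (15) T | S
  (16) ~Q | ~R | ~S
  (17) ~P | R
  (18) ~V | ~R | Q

P=0; Q=1; R=0; S=1; T=1; U=1; V=1

Suppose R = 0.
Unit clause (~P) forces P = 0.
Unit clause (T) forces T = 1.
Unit clause (S) forces S = 1.
Suppose V = 1.
Unit clause (Q) forces Q = 1.
Unit clause (U) forces U = 1.
This assignment satisfies each clause.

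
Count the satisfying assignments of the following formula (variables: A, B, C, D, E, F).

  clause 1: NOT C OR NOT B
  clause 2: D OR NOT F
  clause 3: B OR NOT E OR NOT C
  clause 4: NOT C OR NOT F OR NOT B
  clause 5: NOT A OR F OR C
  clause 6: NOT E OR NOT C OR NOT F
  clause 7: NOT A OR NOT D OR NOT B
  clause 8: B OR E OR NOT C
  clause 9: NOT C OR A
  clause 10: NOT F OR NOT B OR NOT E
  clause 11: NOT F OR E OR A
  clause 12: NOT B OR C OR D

There are 2^6 = 64 truth assignments over (A, B, C, D, E, F).
Split on D. With D = true, the clauses containing D are satisfied and NOT D drops from the rest; 7 of the 2^5 = 32 assignments to the other variables satisfy what remains.
With D = false, by the same count on the reduced clause set, 2 assignments work.
(One model: A=F, B=F, C=F, D=F, E=F, F=F.)
Total: 7 + 2 = 9.

9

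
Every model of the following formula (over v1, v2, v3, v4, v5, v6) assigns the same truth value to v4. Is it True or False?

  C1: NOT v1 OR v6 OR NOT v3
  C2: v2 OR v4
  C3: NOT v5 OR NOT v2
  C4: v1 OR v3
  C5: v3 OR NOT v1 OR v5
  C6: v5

True

Suppose v4 = false.
(v2) alone gives v2 = true.
(NOT v5) alone gives v5 = false.
Now (v5) is unsatisfied and unit — conflict.
So every satisfying assignment has v4 = True.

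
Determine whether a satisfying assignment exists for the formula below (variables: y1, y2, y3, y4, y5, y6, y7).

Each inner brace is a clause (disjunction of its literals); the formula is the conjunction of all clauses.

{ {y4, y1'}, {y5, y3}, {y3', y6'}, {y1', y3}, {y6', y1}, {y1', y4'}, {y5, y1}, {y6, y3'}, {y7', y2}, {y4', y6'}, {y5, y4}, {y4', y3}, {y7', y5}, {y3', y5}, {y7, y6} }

Branch on y4: set y4 = 0.
(y1') alone gives y1 = 0.
(y6') alone gives y6 = 0.
(y5) alone gives y5 = 1.
(y3') alone gives y3 = 0.
(y7) alone gives y7 = 1.
(y2) alone gives y2 = 1.
This assignment satisfies each clause.
A satisfying assignment: y1 ↦ 0, y2 ↦ 1, y3 ↦ 0, y4 ↦ 0, y5 ↦ 1, y6 ↦ 0, y7 ↦ 1.

Yes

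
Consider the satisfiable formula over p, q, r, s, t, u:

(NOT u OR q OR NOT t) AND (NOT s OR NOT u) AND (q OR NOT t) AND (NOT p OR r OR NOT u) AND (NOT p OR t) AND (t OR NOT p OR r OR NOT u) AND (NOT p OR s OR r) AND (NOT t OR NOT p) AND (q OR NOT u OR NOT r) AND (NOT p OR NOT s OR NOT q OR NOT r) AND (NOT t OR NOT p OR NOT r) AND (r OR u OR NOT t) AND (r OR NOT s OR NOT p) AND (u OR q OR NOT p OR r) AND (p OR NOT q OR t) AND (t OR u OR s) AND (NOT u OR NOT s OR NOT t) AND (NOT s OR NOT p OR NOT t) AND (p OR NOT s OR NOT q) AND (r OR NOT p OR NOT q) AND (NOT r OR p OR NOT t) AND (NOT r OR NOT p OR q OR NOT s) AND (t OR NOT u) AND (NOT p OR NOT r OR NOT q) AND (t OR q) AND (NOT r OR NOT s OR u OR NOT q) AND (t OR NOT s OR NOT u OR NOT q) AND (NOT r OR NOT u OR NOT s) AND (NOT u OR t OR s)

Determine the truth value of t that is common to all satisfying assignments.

True

Suppose t = false.
From the singleton clause (NOT p), p = false.
From the singleton clause (NOT q), q = false.
That conflicts with the unit clause (q).
So every satisfying assignment has t = True.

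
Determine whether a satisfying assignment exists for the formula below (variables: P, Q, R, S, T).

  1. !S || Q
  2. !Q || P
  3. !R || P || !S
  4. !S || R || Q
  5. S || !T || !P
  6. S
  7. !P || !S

The clause (S) is unit, so S = true.
The clause (Q) is unit, so Q = true.
The clause (P) is unit, so P = true.
That conflicts with the unit clause (!P).
No assignment satisfies every clause.

No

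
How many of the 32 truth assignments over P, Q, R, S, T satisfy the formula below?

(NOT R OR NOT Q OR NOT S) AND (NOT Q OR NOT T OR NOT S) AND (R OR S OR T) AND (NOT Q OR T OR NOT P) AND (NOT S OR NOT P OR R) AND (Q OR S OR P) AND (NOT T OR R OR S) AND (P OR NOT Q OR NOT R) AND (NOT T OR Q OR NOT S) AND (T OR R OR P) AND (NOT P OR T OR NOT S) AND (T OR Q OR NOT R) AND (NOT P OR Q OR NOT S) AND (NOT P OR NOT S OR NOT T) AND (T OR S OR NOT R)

There are 2^5 = 32 truth assignments over (P, Q, R, S, T).
Split on Q. With Q = true, the clauses containing Q are satisfied and NOT Q drops from the rest; 1 of the 2^4 = 16 assignments to the other variables satisfy what remains.
With Q = false, by the same count on the reduced clause set, 1 assignment works.
Total: 1 + 1 = 2.

2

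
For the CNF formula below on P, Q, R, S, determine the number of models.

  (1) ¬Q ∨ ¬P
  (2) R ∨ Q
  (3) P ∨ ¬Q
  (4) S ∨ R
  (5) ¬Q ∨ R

There are 2^4 = 16 truth assignments over (P, Q, R, S).
Check each against the 5 clauses (columns in the order P, Q, R, S):
  F F F F  ✗ fails (R ∨ Q)
  F F F T  ✗ fails (R ∨ Q)
  F F T F  ✓ satisfies all
  F F T T  ✓ satisfies all
  F T F F  ✗ fails (P ∨ ¬Q)
  F T F T  ✗ fails (P ∨ ¬Q)
  F T T F  ✗ fails (P ∨ ¬Q)
  F T T T  ✗ fails (P ∨ ¬Q)
  T F F F  ✗ fails (R ∨ Q)
  T F F T  ✗ fails (R ∨ Q)
  T F T F  ✓ satisfies all
  T F T T  ✓ satisfies all
  T T F F  ✗ fails (¬Q ∨ ¬P)
  T T F T  ✗ fails (¬Q ∨ ¬P)
  T T T F  ✗ fails (¬Q ∨ ¬P)
  T T T T  ✗ fails (¬Q ∨ ¬P)
4 of the 16 rows are models.

4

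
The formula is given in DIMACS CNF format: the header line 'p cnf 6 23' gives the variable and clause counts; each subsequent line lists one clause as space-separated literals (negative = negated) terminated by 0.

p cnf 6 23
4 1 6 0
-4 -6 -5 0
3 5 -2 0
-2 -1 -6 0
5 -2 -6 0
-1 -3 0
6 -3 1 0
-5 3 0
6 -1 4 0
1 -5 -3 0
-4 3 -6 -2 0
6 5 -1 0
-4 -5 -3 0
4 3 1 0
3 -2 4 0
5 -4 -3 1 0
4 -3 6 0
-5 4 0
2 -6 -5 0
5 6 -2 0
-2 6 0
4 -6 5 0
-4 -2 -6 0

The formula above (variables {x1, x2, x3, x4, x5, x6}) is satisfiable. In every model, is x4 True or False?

True

Suppose x4 = False.
(¬x5) alone gives x5 = False.
(¬x6) alone gives x6 = False.
(x1) alone gives x1 = True.
But (¬x1) is also a unit clause — contradiction.
So every satisfying assignment has x4 = True.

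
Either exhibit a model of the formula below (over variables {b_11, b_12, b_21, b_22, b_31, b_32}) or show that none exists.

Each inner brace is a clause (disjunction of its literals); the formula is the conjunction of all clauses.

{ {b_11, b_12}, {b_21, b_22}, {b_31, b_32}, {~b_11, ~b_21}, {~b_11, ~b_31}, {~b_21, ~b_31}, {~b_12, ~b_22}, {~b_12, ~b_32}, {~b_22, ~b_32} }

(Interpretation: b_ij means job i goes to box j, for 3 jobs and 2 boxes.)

UNSATISFIABLE

Case b_11 = 1:
The clause (~b_21) is unit, so b_21 = 0.
The clause (b_22) is unit, so b_22 = 1.
The clause (~b_31) is unit, so b_31 = 0.
The clause (b_32) is unit, so b_32 = 1.
Now (~b_32) is unsatisfied and unit — conflict.
Undo b_11 and try b_11 = 0.
The clause (b_12) is unit, so b_12 = 1.
The clause (~b_22) is unit, so b_22 = 0.
The clause (b_21) is unit, so b_21 = 1.
The clause (~b_31) is unit, so b_31 = 0.
The clause (b_32) is unit, so b_32 = 1.
Now (~b_32) is unsatisfied and unit — conflict.
Both values of b_11 lead to a conflict.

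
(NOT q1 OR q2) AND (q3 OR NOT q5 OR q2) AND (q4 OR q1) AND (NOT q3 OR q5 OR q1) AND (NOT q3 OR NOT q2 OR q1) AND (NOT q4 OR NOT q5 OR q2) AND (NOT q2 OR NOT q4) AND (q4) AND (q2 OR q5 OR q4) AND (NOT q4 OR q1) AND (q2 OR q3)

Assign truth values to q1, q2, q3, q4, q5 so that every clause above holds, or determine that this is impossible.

Unit clause (q4) forces q4 = true.
Unit clause (NOT q2) forces q2 = false.
Unit clause (NOT q1) forces q1 = false.
Now (q1) is unsatisfied and unit — conflict.

UNSATISFIABLE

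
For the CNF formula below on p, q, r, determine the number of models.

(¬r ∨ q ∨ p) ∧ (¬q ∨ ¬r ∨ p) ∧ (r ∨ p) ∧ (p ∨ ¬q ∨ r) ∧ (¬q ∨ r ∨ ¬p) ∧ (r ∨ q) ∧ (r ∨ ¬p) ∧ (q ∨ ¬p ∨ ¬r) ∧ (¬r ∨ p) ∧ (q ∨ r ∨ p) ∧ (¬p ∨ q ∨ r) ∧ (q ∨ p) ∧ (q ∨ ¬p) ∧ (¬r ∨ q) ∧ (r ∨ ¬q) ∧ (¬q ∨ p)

There are 2^3 = 8 truth assignments over (p, q, r).
Split on p. With p = True, the clauses containing p are satisfied and ¬p drops from the rest; 1 of the 2^2 = 4 assignments to the other variables satisfy what remains.
With p = False, by the same count on the reduced clause set, 0 assignments work.
(One model: p=T, q=T, r=T.)
Total: 1 + 0 = 1.

1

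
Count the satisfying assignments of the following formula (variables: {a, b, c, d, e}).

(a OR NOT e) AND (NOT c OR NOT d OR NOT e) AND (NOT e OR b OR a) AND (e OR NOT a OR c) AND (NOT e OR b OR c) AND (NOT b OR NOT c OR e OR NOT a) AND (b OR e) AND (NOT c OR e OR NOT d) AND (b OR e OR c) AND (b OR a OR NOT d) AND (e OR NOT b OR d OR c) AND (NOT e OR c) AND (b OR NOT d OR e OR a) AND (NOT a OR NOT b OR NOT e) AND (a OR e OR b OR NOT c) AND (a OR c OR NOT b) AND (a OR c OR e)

There are 2^5 = 32 truth assignments over (a, b, c, d, e).
Split on c. With c = true, the clauses containing c are satisfied and NOT c drops from the rest; 2 of the 2^4 = 16 assignments to the other variables satisfy what remains.
With c = false, by the same count on the reduced clause set, 0 assignments work.
(One model: a=F, b=T, c=T, d=F, e=F.)
Total: 2 + 0 = 2.

2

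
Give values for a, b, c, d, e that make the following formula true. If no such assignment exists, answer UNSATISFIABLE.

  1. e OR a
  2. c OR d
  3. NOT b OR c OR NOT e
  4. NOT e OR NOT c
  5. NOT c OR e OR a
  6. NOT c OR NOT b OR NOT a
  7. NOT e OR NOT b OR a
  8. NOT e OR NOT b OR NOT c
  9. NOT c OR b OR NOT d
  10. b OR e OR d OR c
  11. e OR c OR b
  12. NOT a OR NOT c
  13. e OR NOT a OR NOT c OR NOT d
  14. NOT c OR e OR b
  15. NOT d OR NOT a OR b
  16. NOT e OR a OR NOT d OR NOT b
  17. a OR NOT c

a=false, b=false, c=false, d=true, e=true

Suppose e = true.
Unit clause (NOT c) forces c = false.
Unit clause (d) forces d = true.
Unit clause (NOT b) forces b = false.
Unit clause (NOT a) forces a = false.
All clauses are satisfied.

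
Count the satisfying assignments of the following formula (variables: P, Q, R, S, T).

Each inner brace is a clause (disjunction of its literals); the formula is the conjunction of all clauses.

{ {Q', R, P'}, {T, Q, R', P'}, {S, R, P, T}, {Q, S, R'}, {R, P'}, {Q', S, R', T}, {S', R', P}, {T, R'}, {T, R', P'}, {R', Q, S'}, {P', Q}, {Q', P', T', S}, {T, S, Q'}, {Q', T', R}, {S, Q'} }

5

There are 2^5 = 32 truth assignments over (P, Q, R, S, T).
Split on Q. With Q = 1, the clauses containing Q are satisfied and Q' drops from the rest; 2 of the 2^4 = 16 assignments to the other variables satisfy what remains.
With Q = 0, by the same count on the reduced clause set, 3 assignments work.
(One model: P=F, Q=F, R=F, S=F, T=T.)
Total: 2 + 3 = 5.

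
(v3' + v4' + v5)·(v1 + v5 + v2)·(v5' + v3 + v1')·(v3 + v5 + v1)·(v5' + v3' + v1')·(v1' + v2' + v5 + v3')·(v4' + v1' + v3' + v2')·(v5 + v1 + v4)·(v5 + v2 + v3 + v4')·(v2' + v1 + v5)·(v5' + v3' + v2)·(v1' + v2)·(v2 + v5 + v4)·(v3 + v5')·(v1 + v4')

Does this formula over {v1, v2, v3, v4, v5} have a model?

Suppose v1 = 0.
Unit clause (v4') forces v4 = 0.
Unit clause (v5) forces v5 = 1.
Unit clause (v3) forces v3 = 1.
Unit clause (v2) forces v2 = 1.
Every clause now holds.
A satisfying assignment: v1=0; v2=1; v3=1; v4=0; v5=1.

Satisfiable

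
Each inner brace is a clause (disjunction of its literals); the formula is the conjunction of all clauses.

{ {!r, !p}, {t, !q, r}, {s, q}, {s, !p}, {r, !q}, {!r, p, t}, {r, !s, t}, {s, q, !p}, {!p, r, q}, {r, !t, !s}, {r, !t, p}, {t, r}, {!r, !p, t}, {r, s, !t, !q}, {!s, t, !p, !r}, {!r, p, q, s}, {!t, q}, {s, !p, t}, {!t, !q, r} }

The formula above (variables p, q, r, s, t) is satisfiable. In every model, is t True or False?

True

Suppose t = false.
(r) alone gives r = true.
(!p) alone gives p = false.
That conflicts with the unit clause (p).
So every satisfying assignment has t = True.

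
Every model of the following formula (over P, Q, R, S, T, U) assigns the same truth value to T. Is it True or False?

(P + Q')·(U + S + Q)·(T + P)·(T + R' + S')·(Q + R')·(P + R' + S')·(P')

Suppose T = 0.
The clause (P) is unit, so P = 1.
Now (P') is unsatisfied and unit — conflict.
So every satisfying assignment has T = True.

True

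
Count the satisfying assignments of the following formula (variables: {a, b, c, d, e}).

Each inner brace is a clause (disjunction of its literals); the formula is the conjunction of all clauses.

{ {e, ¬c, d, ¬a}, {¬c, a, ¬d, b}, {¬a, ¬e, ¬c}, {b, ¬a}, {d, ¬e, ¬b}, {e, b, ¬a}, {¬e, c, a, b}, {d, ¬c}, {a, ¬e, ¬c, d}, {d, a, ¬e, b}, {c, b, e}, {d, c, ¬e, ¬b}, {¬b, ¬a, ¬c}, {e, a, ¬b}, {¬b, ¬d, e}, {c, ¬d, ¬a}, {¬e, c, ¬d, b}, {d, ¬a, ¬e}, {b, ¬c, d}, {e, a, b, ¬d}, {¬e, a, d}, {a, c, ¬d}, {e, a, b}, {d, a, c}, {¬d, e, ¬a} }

2

There are 2^5 = 32 truth assignments over (a, b, c, d, e).
Split on a. With a = True, the clauses containing a are satisfied and ¬a drops from the rest; 1 of the 2^4 = 16 assignments to the other variables satisfy what remains.
With a = False, by the same count on the reduced clause set, 1 assignment works.
Total: 1 + 1 = 2.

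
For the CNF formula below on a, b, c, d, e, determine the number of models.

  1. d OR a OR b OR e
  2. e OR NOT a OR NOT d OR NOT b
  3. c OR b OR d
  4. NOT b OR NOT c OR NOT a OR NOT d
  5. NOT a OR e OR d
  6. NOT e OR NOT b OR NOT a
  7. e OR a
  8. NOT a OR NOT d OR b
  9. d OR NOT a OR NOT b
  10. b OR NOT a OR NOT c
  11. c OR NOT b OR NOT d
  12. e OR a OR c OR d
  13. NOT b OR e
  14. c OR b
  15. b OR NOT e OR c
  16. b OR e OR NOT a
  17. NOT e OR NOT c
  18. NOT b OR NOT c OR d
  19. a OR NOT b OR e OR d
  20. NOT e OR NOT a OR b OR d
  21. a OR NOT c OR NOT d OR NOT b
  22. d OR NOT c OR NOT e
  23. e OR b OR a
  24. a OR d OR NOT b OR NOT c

There are 2^5 = 32 truth assignments over (a, b, c, d, e).
Split on d. With d = true, the clauses containing d are satisfied and NOT d drops from the rest; 0 of the 2^4 = 16 assignments to the other variables satisfy what remains.
With d = false, by the same count on the reduced clause set, 1 assignment works.
(One model: a=F, b=T, c=F, d=F, e=T.)
Total: 0 + 1 = 1.

1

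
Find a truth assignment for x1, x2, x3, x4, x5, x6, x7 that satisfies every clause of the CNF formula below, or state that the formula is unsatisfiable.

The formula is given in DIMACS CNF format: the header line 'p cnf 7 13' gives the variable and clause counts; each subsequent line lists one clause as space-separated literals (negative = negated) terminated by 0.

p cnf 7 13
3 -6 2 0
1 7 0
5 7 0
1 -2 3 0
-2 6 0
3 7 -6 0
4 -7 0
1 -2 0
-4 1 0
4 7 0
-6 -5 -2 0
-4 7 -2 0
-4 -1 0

Case x1 = True:
(¬x4) alone gives x4 = False.
(¬x7) alone gives x7 = False.
That conflicts with the unit clause (x7).
So x1 must be the other value — set x1 = False.
(x7) alone gives x7 = True.
(x4) alone gives x4 = True.
That conflicts with the unit clause (¬x4).
Either choice for x1 ends in contradiction.

UNSATISFIABLE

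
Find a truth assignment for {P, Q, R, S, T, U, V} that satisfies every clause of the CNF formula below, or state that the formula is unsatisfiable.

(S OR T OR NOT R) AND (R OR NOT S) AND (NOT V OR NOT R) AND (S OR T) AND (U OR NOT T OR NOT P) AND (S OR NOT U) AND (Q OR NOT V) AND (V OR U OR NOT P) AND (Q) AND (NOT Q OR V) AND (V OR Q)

The clause (Q) is unit, so Q = true.
The clause (V) is unit, so V = true.
The clause (NOT R) is unit, so R = false.
The clause (NOT S) is unit, so S = false.
The clause (T) is unit, so T = true.
The clause (NOT U) is unit, so U = false.
The clause (NOT P) is unit, so P = false.
All clauses are satisfied.

P: false; Q: true; R: false; S: false; T: true; U: false; V: true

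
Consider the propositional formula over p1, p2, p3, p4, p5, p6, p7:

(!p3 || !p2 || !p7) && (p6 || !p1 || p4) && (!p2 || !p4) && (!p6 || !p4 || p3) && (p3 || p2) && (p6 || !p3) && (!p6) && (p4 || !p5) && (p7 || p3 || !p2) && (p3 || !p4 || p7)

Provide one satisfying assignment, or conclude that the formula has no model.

p1 ↦ false; p2 ↦ true; p3 ↦ false; p4 ↦ false; p5 ↦ false; p6 ↦ false; p7 ↦ true

From the singleton clause (!p6), p6 = false.
From the singleton clause (!p3), p3 = false.
From the singleton clause (p2), p2 = true.
From the singleton clause (!p4), p4 = false.
From the singleton clause (!p1), p1 = false.
From the singleton clause (!p5), p5 = false.
From the singleton clause (p7), p7 = true.
All clauses are satisfied.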